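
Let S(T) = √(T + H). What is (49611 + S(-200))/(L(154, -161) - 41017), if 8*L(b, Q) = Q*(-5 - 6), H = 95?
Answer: -396888/326365 - 8*I*√105/326365 ≈ -1.2161 - 0.00025118*I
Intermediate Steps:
L(b, Q) = -11*Q/8 (L(b, Q) = (Q*(-5 - 6))/8 = (Q*(-11))/8 = (-11*Q)/8 = -11*Q/8)
S(T) = √(95 + T) (S(T) = √(T + 95) = √(95 + T))
(49611 + S(-200))/(L(154, -161) - 41017) = (49611 + √(95 - 200))/(-11/8*(-161) - 41017) = (49611 + √(-105))/(1771/8 - 41017) = (49611 + I*√105)/(-326365/8) = (49611 + I*√105)*(-8/326365) = -396888/326365 - 8*I*√105/326365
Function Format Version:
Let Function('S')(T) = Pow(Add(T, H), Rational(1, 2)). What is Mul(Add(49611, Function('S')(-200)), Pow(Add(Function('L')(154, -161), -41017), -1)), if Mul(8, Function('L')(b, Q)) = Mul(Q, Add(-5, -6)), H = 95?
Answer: Add(Rational(-396888, 326365), Mul(Rational(-8, 326365), I, Pow(105, Rational(1, 2)))) ≈ Add(-1.2161, Mul(-0.00025118, I))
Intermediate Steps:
Function('L')(b, Q) = Mul(Rational(-11, 8), Q) (Function('L')(b, Q) = Mul(Rational(1, 8), Mul(Q, Add(-5, -6))) = Mul(Rational(1, 8), Mul(Q, -11)) = Mul(Rational(1, 8), Mul(-11, Q)) = Mul(Rational(-11, 8), Q))
Function('S')(T) = Pow(Add(95, T), Rational(1, 2)) (Function('S')(T) = Pow(Add(T, 95), Rational(1, 2)) = Pow(Add(95, T), Rational(1, 2)))
Mul(Add(49611, Function('S')(-200)), Pow(Add(Function('L')(154, -161), -41017), -1)) = Mul(Add(49611, Pow(Add(95, -200), Rational(1, 2))), Pow(Add(Mul(Rational(-11, 8), -161), -41017), -1)) = Mul(Add(49611, Pow(-105, Rational(1, 2))), Pow(Add(Rational(1771, 8), -41017), -1)) = Mul(Add(49611, Mul(I, Pow(105, Rational(1, 2)))), Pow(Rational(-326365, 8), -1)) = Mul(Add(49611, Mul(I, Pow(105, Rational(1, 2)))), Rational(-8, 326365)) = Add(Rational(-396888, 326365), Mul(Rational(-8, 326365), I, Pow(105, Rational(1, 2))))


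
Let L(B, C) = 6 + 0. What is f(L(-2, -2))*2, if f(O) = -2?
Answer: -4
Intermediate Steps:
L(B, C) = 6
f(L(-2, -2))*2 = -2*2 = -4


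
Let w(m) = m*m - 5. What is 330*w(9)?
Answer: 25080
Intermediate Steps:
w(m) = -5 + m**2 (w(m) = m**2 - 5 = -5 + m**2)
330*w(9) = 330*(-5 + 9**2) = 330*(-5 + 81) = 330*76 = 25080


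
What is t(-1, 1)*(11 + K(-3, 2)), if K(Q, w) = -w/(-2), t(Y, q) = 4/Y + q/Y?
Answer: -60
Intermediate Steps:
K(Q, w) = w/2 (K(Q, w) = -w*(-½) = w/2)
t(-1, 1)*(11 + K(-3, 2)) = ((4 + 1)/(-1))*(11 + (½)*2) = (-1*5)*(11 + 1) = -5*12 = -60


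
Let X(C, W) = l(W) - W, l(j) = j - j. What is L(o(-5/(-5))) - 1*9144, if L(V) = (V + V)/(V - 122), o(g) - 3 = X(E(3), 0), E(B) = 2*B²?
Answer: -1088142/119 ≈ -9144.0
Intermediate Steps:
l(j) = 0
X(C, W) = -W (X(C, W) = 0 - W = -W)
o(g) = 3 (o(g) = 3 - 1*0 = 3 + 0 = 3)
L(V) = 2*V/(-122 + V) (L(V) = (2*V)/(-122 + V) = 2*V/(-122 + V))
L(o(-5/(-5))) - 1*9144 = 2*3/(-122 + 3) - 1*9144 = 2*3/(-119) - 9144 = 2*3*(-1/119) - 9144 = -6/119 - 9144 = -1088142/119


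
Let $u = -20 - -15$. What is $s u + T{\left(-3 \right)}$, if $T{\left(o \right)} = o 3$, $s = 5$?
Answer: $-34$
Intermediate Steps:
$T{\left(o \right)} = 3 o$
$u = -5$ ($u = -20 + 15 = -5$)
$s u + T{\left(-3 \right)} = 5 \left(-5\right) + 3 \left(-3\right) = -25 - 9 = -34$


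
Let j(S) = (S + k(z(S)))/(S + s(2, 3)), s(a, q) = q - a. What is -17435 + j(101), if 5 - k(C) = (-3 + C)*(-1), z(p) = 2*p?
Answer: -1778065/102 ≈ -17432.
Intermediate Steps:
k(C) = 2 + C (k(C) = 5 - (-3 + C)*(-1) = 5 - (3 - C) = 5 + (-3 + C) = 2 + C)
j(S) = (2 + 3*S)/(1 + S) (j(S) = (S + (2 + 2*S))/(S + (3 - 1*2)) = (2 + 3*S)/(S + (3 - 2)) = (2 + 3*S)/(S + 1) = (2 + 3*S)/(1 + S))
-17435 + j(101) = -17435 + (2 + 3*101)/(1 + 101) = -17435 + (2 + 303)/102 = -17435 + (1/102)*305 = -17435 + 305/102 = -1778065/102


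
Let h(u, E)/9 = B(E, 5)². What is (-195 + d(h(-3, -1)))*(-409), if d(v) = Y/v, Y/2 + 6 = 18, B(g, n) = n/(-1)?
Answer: 5978353/75 ≈ 79711.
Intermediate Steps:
B(g, n) = -n (B(g, n) = n*(-1) = -n)
Y = 24 (Y = -12 + 2*18 = -12 + 36 = 24)
h(u, E) = 225 (h(u, E) = 9*(-1*5)² = 9*(-5)² = 9*25 = 225)
d(v) = 24/v
(-195 + d(h(-3, -1)))*(-409) = (-195 + 24/225)*(-409) = (-195 + 24*(1/225))*(-409) = (-195 + 8/75)*(-409) = -14617/75*(-409) = 5978353/75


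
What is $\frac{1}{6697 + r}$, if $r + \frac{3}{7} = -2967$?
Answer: $\frac{7}{26107} \approx 0.00026813$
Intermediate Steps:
$r = - \frac{20772}{7}$ ($r = - \frac{3}{7} - 2967 = - \frac{20772}{7} \approx -2967.4$)
$\frac{1}{6697 + r} = \frac{1}{6697 - \frac{20772}{7}} = \frac{1}{\frac{26107}{7}} = \frac{7}{26107}$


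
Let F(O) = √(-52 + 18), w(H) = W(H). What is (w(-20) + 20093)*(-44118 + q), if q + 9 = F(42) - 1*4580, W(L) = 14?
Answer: -979351649 + 20107*I*√34 ≈ -9.7935e+8 + 1.1724e+5*I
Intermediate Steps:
w(H) = 14
F(O) = I*√34 (F(O) = √(-34) = I*√34)
q = -4589 + I*√34 (q = -9 + (I*√34 - 1*4580) = -9 + (I*√34 - 4580) = -9 + (-4580 + I*√34) = -4589 + I*√34 ≈ -4589.0 + 5.831*I)
(w(-20) + 20093)*(-44118 + q) = (14 + 20093)*(-44118 + (-4589 + I*√34)) = 20107*(-48707 + I*√34) = -979351649 + 20107*I*√34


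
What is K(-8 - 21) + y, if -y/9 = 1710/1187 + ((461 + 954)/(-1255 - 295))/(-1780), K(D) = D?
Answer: -27489836689/654986600 ≈ -41.970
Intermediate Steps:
y = -8495225289/654986600 (y = -9*(1710/1187 + ((461 + 954)/(-1255 - 295))/(-1780)) = -9*(1710*(1/1187) + (1415/(-1550))*(-1/1780)) = -9*(1710/1187 + (1415*(-1/1550))*(-1/1780)) = -9*(1710/1187 - 283/310*(-1/1780)) = -9*(1710/1187 + 283/551800) = -9*943913921/654986600 = -8495225289/654986600 ≈ -12.970)
K(-8 - 21) + y = (-8 - 21) - 8495225289/654986600 = -29 - 8495225289/654986600 = -27489836689/654986600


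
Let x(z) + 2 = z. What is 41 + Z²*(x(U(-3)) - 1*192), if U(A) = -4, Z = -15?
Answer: -44509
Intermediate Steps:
x(z) = -2 + z
41 + Z²*(x(U(-3)) - 1*192) = 41 + (-15)²*((-2 - 4) - 1*192) = 41 + 225*(-6 - 192) = 41 + 225*(-198) = 41 - 44550 = -44509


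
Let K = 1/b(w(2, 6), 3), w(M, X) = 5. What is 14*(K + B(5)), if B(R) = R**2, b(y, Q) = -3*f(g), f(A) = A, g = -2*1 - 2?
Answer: 2107/6 ≈ 351.17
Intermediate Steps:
g = -4 (g = -2 - 2 = -4)
b(y, Q) = 12 (b(y, Q) = -3*(-4) = 12)
K = 1/12 ≈ 0.083333
14*(K + B(5)) = 14*(1/12 + 5**2) = 14*(1/12 + 25) = 14*(301/12) = 2107/6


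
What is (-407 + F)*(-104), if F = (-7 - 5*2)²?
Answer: 12272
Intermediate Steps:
F = 289 (F = (-7 - 10)² = (-17)² = 289)
(-407 + F)*(-104) = (-407 + 289)*(-104) = -118*(-104) = 12272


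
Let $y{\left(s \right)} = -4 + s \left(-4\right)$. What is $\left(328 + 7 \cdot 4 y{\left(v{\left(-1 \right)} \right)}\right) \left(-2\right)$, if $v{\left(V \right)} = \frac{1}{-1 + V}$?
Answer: $-544$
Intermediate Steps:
$y{\left(s \right)} = -4 - 4 s$
$\left(328 + 7 \cdot 4 y{\left(v{\left(-1 \right)} \right)}\right) \left(-2\right) = \left(328 + 7 \cdot 4 \left(-4 - \frac{4}{-1 - 1}\right)\right) \left(-2\right) = \left(328 + 28 \left(-4 - \frac{4}{-2}\right)\right) \left(-2\right) = \left(328 + 28 \left(-4 - -2\right)\right) \left(-2\right) = \left(328 + 28 \left(-4 + 2\right)\right) \left(-2\right) = \left(328 + 28 \left(-2\right)\right) \left(-2\right) = \left(328 - 56\right) \left(-2\right) = 272 \left(-2\right) = -544$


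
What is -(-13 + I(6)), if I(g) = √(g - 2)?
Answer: 11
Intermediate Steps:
I(g) = √(-2 + g)
-(-13 + I(6)) = -(-13 + √(-2 + 6)) = -(-13 + √4) = -(-13 + 2) = -1*(-11) = 11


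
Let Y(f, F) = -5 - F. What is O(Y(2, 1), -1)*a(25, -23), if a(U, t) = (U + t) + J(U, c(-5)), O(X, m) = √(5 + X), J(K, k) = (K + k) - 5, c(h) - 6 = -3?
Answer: 25*I ≈ 25.0*I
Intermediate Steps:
c(h) = 3 (c(h) = 6 - 3 = 3)
J(K, k) = -5 + K + k
a(U, t) = -2 + t + 2*U (a(U, t) = (U + t) + (-5 + U + 3) = (U + t) + (-2 + U) = -2 + t + 2*U)
O(Y(2, 1), -1)*a(25, -23) = √(5 + (-5 - 1*1))*(-2 - 23 + 2*25) = √(5 + (-5 - 1))*(-2 - 23 + 50) = √(5 - 6)*25 = √(-1)*25 = I*25 = 25*I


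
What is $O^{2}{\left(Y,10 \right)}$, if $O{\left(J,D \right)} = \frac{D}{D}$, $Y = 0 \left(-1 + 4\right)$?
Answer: $1$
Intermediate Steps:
$Y = 0$ ($Y = 0 \cdot 3 = 0$)
$O{\left(J,D \right)} = 1$
$O^{2}{\left(Y,10 \right)} = 1^{2} = 1$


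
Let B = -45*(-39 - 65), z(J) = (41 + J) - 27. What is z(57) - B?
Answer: -4609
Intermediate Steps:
z(J) = 14 + J
B = 4680 (B = -45*(-104) = 4680)
z(57) - B = (14 + 57) - 1*4680 = 71 - 4680 = -4609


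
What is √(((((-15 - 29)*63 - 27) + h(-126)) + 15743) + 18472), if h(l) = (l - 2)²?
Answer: 10*√478 ≈ 218.63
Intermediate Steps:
h(l) = (-2 + l)²
√(((((-15 - 29)*63 - 27) + h(-126)) + 15743) + 18472) = √(((((-15 - 29)*63 - 27) + (-2 - 126)²) + 15743) + 18472) = √((((-44*63 - 27) + (-128)²) + 15743) + 18472) = √((((-2772 - 27) + 16384) + 15743) + 18472) = √(((-2799 + 16384) + 15743) + 18472) = √((13585 + 15743) + 18472) = √(29328 + 18472) = √47800 = 10*√478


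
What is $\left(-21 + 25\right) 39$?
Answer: $156$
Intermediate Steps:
$\left(-21 + 25\right) 39 = 4 \cdot 39 = 156$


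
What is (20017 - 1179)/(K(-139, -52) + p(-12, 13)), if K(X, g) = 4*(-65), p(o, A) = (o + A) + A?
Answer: -9419/123 ≈ -76.577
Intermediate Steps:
p(o, A) = o + 2*A (p(o, A) = (A + o) + A = o + 2*A)
K(X, g) = -260
(20017 - 1179)/(K(-139, -52) + p(-12, 13)) = (20017 - 1179)/(-260 + (-12 + 2*13)) = 18838/(-260 + (-12 + 26)) = 18838/(-260 + 14) = 18838/(-246) = 18838*(-1/246) = -9419/123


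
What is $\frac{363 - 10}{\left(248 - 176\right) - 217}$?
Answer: $- \frac{353}{145} \approx -2.4345$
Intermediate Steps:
$\frac{363 - 10}{\left(248 - 176\right) - 217} = \frac{353}{72 - 217} = \frac{353}{-145} = 353 \left(- \frac{1}{145}\right) = - \frac{353}{145}$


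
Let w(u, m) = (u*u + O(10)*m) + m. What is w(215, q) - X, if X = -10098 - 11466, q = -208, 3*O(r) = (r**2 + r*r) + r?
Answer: 53021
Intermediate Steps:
O(r) = r/3 + 2*r**2/3 (O(r) = ((r**2 + r*r) + r)/3 = ((r**2 + r**2) + r)/3 = (2*r**2 + r)/3 = (r + 2*r**2)/3 = r/3 + 2*r**2/3)
X = -21564
w(u, m) = u**2 + 71*m (w(u, m) = (u*u + ((1/3)*10*(1 + 2*10))*m) + m = (u**2 + ((1/3)*10*(1 + 20))*m) + m = (u**2 + ((1/3)*10*21)*m) + m = (u**2 + 70*m) + m = u**2 + 71*m)
w(215, q) - X = (215**2 + 71*(-208)) - 1*(-21564) = (46225 - 14768) + 21564 = 31457 + 21564 = 53021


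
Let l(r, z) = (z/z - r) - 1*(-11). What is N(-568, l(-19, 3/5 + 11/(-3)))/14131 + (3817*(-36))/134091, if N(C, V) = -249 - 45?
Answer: -220132414/210537769 ≈ -1.0456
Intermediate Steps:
l(r, z) = 12 - r (l(r, z) = (1 - r) + 11 = 12 - r)
N(C, V) = -294
N(-568, l(-19, 3/5 + 11/(-3)))/14131 + (3817*(-36))/134091 = -294/14131 + (3817*(-36))/134091 = -294*1/14131 - 137412*1/134091 = -294/14131 - 15268/14899 = -220132414/210537769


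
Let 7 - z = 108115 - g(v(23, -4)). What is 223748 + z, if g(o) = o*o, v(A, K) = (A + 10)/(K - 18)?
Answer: 462569/4 ≈ 1.1564e+5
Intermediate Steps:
v(A, K) = (10 + A)/(-18 + K)
g(o) = o²
z = -432423/4 (z = 7 - (108115 - ((10 + 23)/(-18 - 4))²) = 7 - (108115 - (33/(-22))²) = 7 - (108115 - (-1/22*33)²) = 7 - (108115 - (-3/2)²) = 7 - (108115 - 1*9/4) = 7 - (108115 - 9/4) = 7 - 1*432451/4 = 7 - 432451/4 = -432423/4 ≈ -1.0811e+5)
223748 + z = 223748 - 432423/4 = 462569/4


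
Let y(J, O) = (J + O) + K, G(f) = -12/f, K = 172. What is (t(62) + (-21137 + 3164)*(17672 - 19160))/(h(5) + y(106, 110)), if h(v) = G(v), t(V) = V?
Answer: 66859715/964 ≈ 69357.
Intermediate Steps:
y(J, O) = 172 + J + O (y(J, O) = (J + O) + 172 = 172 + J + O)
h(v) = -12/v
(t(62) + (-21137 + 3164)*(17672 - 19160))/(h(5) + y(106, 110)) = (62 + (-21137 + 3164)*(17672 - 19160))/(-12/5 + (172 + 106 + 110)) = (62 - 17973*(-1488))/(-12*⅕ + 388) = (62 + 26743824)/(-12/5 + 388) = 26743886/(1928/5) = 26743886*(5/1928) = 66859715/964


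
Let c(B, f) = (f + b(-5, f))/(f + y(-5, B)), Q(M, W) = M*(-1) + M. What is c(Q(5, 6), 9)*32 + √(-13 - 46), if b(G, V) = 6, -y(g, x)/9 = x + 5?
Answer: -40/3 + I*√59 ≈ -13.333 + 7.6811*I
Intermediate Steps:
y(g, x) = -45 - 9*x (y(g, x) = -9*(x + 5) = -9*(5 + x) = -45 - 9*x)
Q(M, W) = 0 (Q(M, W) = -M + M = 0)
c(B, f) = (6 + f)/(-45 + f - 9*B) (c(B, f) = (f + 6)/(f + (-45 - 9*B)) = (6 + f)/(-45 + f - 9*B))
c(Q(5, 6), 9)*32 + √(-13 - 46) = ((6 + 9)/(-45 + 9 - 9*0))*32 + √(-13 - 46) = (15/(-45 + 9 + 0))*32 + √(-59) = (15/(-36))*32 + I*√59 = -1/36*15*32 + I*√59 = -5/12*32 + I*√59 = -40/3 + I*√59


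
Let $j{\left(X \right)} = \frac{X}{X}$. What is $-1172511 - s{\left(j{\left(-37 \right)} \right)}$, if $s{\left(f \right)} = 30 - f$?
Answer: $-1172540$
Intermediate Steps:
$j{\left(X \right)} = 1$
$-1172511 - s{\left(j{\left(-37 \right)} \right)} = -1172511 - \left(30 - 1\right) = -1172511 - 29 = -1172540$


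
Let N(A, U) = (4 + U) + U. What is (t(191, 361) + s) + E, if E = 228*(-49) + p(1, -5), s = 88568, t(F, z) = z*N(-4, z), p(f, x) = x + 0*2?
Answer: 339477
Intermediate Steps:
N(A, U) = 4 + 2*U
p(f, x) = x (p(f, x) = x + 0 = x)
t(F, z) = z*(4 + 2*z)
E = -11177 (E = 228*(-49) - 5 = -11172 - 5 = -11177)
(t(191, 361) + s) + E = (2*361*(2 + 361) + 88568) - 11177 = (2*361*363 + 88568) - 11177 = (262086 + 88568) - 11177 = 350654 - 11177 = 339477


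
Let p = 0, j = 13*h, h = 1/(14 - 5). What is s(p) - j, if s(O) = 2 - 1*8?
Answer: -67/9 ≈ -7.4444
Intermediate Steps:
h = ⅑ (h = 1/9 = ⅑ ≈ 0.11111)
j = 13/9 (j = 13*(⅑) = 13/9 ≈ 1.4444)
s(O) = -6 (s(O) = 2 - 8 = -6)
s(p) - j = -6 - 1*13/9 = -6 - 13/9 = -67/9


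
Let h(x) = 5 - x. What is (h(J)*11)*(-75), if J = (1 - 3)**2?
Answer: -825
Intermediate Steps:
J = 4 (J = (-2)**2 = 4)
(h(J)*11)*(-75) = ((5 - 1*4)*11)*(-75) = ((5 - 4)*11)*(-75) = (1*11)*(-75) = 11*(-75) = -825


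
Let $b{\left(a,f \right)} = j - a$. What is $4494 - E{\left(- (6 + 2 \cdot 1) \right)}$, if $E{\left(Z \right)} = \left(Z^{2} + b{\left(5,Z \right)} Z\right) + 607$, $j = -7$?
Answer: $3727$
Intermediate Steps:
$b{\left(a,f \right)} = -7 - a$
$E{\left(Z \right)} = 607 + Z^{2} - 12 Z$ ($E{\left(Z \right)} = \left(Z^{2} + \left(-7 - 5\right) Z\right) + 607 = \left(Z^{2} - 12 Z\right) + 607 = 607 + Z^{2} - 12 Z$)
$4494 - E{\left(- (6 + 2 \cdot 1) \right)} = 4494 - \left(607 + \left(- (6 + 2 \cdot 1)\right)^{2} - 12 \left(- (6 + 2 \cdot 1)\right)\right) = 4494 - \left(607 + \left(- (6 + 2)\right)^{2} - 12 \left(- (6 + 2)\right)\right) = 4494 - \left(607 + \left(\left(-1\right) 8\right)^{2} - 12 \left(\left(-1\right) 8\right)\right) = 4494 - \left(607 + \left(-8\right)^{2} - -96\right) = 4494 - \left(607 + 64 + 96\right) = 4494 - 767 = 3727$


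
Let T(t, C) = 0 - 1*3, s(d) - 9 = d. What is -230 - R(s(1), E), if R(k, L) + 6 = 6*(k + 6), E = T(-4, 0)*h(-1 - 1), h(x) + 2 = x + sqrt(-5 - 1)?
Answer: -320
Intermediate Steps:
s(d) = 9 + d
T(t, C) = -3 (T(t, C) = 0 - 3 = -3)
h(x) = -2 + x + I*sqrt(6) (h(x) = -2 + (x + sqrt(-5 - 1)) = -2 + (x + sqrt(-6)) = -2 + (x + I*sqrt(6)) = -2 + x + I*sqrt(6))
E = 12 - 3*I*sqrt(6) (E = -3*(-2 + (-1 - 1) + I*sqrt(6)) = -3*(-2 - 2 + I*sqrt(6)) = -3*(-4 + I*sqrt(6)) = 12 - 3*I*sqrt(6) ≈ 12.0 - 7.3485*I)
R(k, L) = 30 + 6*k (R(k, L) = -6 + 6*(k + 6) = -6 + 6*(6 + k) = -6 + (36 + 6*k) = 30 + 6*k)
-230 - R(s(1), E) = -230 - (30 + 6*(9 + 1)) = -230 - (30 + 6*10) = -230 - (30 + 60) = -230 - 1*90 = -230 - 90 = -320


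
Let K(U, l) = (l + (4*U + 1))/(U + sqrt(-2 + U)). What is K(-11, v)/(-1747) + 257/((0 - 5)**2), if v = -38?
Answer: 60140911/5852450 - 81*I*sqrt(13)/234098 ≈ 10.276 - 0.0012476*I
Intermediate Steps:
K(U, l) = (1 + l + 4*U)/(U + sqrt(-2 + U)) (K(U, l) = (l + (1 + 4*U))/(U + sqrt(-2 + U)) = (1 + l + 4*U)/(U + sqrt(-2 + U)))
K(-11, v)/(-1747) + 257/((0 - 5)**2) = ((1 - 38 + 4*(-11))/(-11 + sqrt(-2 - 11)))/(-1747) + 257/((0 - 5)**2) = ((1 - 38 - 44)/(-11 + sqrt(-13)))*(-1/1747) + 257/((-5)**2) = (-81/(-11 + I*sqrt(13)))*(-1/1747) + 257/25 = -81/(-11 + I*sqrt(13))*(-1/1747) + 257*(1/25) = 81/(1747*(-11 + I*sqrt(13))) + 257/25 = 257/25 + 81/(1747*(-11 + I*sqrt(13)))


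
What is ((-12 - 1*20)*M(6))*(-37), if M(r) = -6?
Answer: -7104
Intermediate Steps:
((-12 - 1*20)*M(6))*(-37) = ((-12 - 1*20)*(-6))*(-37) = ((-12 - 20)*(-6))*(-37) = -32*(-6)*(-37) = 192*(-37) = -7104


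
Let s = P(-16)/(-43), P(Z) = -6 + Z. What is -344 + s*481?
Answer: -4210/43 ≈ -97.907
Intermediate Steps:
s = 22/43 (s = (-6 - 16)/(-43) = -22*(-1/43) = 22/43 ≈ 0.51163)
-344 + s*481 = -344 + (22/43)*481 = -344 + 10582/43 = -4210/43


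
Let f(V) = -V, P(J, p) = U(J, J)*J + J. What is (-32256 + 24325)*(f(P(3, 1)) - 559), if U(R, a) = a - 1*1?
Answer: 4504808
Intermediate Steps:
U(R, a) = -1 + a (U(R, a) = a - 1 = -1 + a)
P(J, p) = J + J*(-1 + J) (P(J, p) = (-1 + J)*J + J = J*(-1 + J) + J = J + J*(-1 + J))
(-32256 + 24325)*(f(P(3, 1)) - 559) = (-32256 + 24325)*(-1*3² - 559) = -7931*(-1*9 - 559) = -7931*(-9 - 559) = -7931*(-568) = 4504808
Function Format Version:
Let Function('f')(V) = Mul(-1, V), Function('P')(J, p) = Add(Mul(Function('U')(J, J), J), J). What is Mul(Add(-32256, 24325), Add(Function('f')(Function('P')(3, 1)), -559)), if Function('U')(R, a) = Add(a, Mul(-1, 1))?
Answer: 4504808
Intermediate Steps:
Function('U')(R, a) = Add(-1, a) (Function('U')(R, a) = Add(a, -1) = Add(-1, a))
Function('P')(J, p) = Add(J, Mul(J, Add(-1, J))) (Function('P')(J, p) = Add(Mul(Add(-1, J), J), J) = Add(Mul(J, Add(-1, J)), J) = Add(J, Mul(J, Add(-1, J))))
Mul(Add(-32256, 24325), Add(Function('f')(Function('P')(3, 1)), -559)) = Mul(Add(-32256, 24325), Add(Mul(-1, Pow(3, 2)), -559)) = Mul(-7931, Add(Mul(-1, 9), -559)) = Mul(-7931, Add(-9, -559)) = Mul(-7931, -568) = 4504808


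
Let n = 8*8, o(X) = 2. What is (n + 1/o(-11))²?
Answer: 16641/4 ≈ 4160.3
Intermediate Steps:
n = 64
(n + 1/o(-11))² = (64 + 1/2)² = (64 + ½)² = (129/2)² = 16641/4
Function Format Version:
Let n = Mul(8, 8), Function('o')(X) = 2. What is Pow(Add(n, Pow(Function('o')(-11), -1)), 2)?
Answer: Rational(16641, 4) ≈ 4160.3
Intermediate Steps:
n = 64
Pow(Add(n, Pow(Function('o')(-11), -1)), 2) = Pow(Add(64, Pow(2, -1)), 2) = Pow(Add(64, Rational(1, 2)), 2) = Pow(Rational(129, 2), 2) = Rational(16641, 4)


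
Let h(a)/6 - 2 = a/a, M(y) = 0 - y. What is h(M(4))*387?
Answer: 6966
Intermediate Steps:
M(y) = -y
h(a) = 18 (h(a) = 12 + 6*(a/a) = 12 + 6*1 = 12 + 6 = 18)
h(M(4))*387 = 18*387 = 6966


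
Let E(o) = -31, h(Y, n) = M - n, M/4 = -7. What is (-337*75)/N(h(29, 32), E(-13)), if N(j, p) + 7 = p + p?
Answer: 8425/23 ≈ 366.30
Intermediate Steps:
M = -28 (M = 4*(-7) = -28)
h(Y, n) = -28 - n
N(j, p) = -7 + 2*p (N(j, p) = -7 + (p + p) = -7 + 2*p)
(-337*75)/N(h(29, 32), E(-13)) = (-337*75)/(-7 + 2*(-31)) = -25275/(-7 - 62) = -25275/(-69) = -25275*(-1/69) = 8425/23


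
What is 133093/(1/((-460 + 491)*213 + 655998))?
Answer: 88187554893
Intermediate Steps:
133093/(1/((-460 + 491)*213 + 655998)) = 133093/(1/(31*213 + 655998)) = 133093/(1/(6603 + 655998)) = 133093/(1/662601) = 133093*662601 = 88187554893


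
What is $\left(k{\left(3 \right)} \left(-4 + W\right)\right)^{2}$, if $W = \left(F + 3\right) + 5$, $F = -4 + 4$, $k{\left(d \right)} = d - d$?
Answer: $0$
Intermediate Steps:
$k{\left(d \right)} = 0$
$F = 0$
$W = 8$ ($W = \left(0 + 3\right) + 5 = 3 + 5 = 8$)
$\left(k{\left(3 \right)} \left(-4 + W\right)\right)^{2} = \left(0 \left(-4 + 8\right)\right)^{2} = \left(0 \cdot 4\right)^{2} = 0^{2} = 0$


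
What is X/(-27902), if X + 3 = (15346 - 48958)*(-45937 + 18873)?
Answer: -129953595/3986 ≈ -32603.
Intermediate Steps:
X = 909675165 (X = -3 + (15346 - 48958)*(-45937 + 18873) = -3 - 33612*(-27064) = -3 + 909675168 = 909675165)
X/(-27902) = 909675165/(-27902) = 909675165*(-1/27902) = -129953595/3986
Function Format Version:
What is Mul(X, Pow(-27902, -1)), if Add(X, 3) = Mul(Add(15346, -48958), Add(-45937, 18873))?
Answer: Rational(-129953595, 3986) ≈ -32603.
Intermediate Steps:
X = 909675165 (X = Add(-3, Mul(Add(15346, -48958), Add(-45937, 18873))) = Add(-3, Mul(-33612, -27064)) = Add(-3, 909675168) = 909675165)
Mul(X, Pow(-27902, -1)) = Mul(909675165, Pow(-27902, -1)) = Mul(909675165, Rational(-1, 27902)) = Rational(-129953595, 3986)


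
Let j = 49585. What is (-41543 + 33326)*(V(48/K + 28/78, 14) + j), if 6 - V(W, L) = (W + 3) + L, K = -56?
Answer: -37069182282/91 ≈ -4.0735e+8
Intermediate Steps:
V(W, L) = 3 - L - W (V(W, L) = 6 - ((W + 3) + L) = 6 - ((3 + W) + L) = 6 - (3 + L + W) = 6 + (-3 - L - W) = 3 - L - W)
(-41543 + 33326)*(V(48/K + 28/78, 14) + j) = (-41543 + 33326)*((3 - 1*14 - (48/(-56) + 28/78)) + 49585) = -8217*((3 - 14 - (48*(-1/56) + 28*(1/78))) + 49585) = -8217*((3 - 14 - (-6/7 + 14/39)) + 49585) = -8217*((3 - 14 - 1*(-136/273)) + 49585) = -8217*((3 - 14 + 136/273) + 49585) = -8217*(-2867/273 + 49585) = -8217*13533838/273 = -37069182282/91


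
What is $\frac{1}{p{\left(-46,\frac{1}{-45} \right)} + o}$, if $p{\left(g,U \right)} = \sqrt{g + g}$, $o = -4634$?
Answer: $- \frac{2317}{10737024} - \frac{i \sqrt{23}}{10737024} \approx -0.0002158 - 4.4666 \cdot 10^{-7} i$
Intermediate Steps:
$p{\left(g,U \right)} = \sqrt{2} \sqrt{g}$ ($p{\left(g,U \right)} = \sqrt{2 g} = \sqrt{2} \sqrt{g}$)
$\frac{1}{p{\left(-46,\frac{1}{-45} \right)} + o} = \frac{1}{\sqrt{2} \sqrt{-46} - 4634} = \frac{1}{\sqrt{2} i \sqrt{46} - 4634} = \frac{1}{2 i \sqrt{23} - 4634} = \frac{1}{-4634 + 2 i \sqrt{23}}$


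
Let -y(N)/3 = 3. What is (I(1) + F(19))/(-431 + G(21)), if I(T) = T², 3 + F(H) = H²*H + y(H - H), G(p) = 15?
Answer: -214/13 ≈ -16.462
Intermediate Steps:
y(N) = -9 (y(N) = -3*3 = -9)
F(H) = -12 + H³ (F(H) = -3 + (H²*H - 9) = -3 + (H³ - 9) = -3 + (-9 + H³) = -12 + H³)
(I(1) + F(19))/(-431 + G(21)) = (1² + (-12 + 19³))/(-431 + 15) = (1 + (-12 + 6859))/(-416) = (1 + 6847)*(-1/416) = 6848*(-1/416) = -214/13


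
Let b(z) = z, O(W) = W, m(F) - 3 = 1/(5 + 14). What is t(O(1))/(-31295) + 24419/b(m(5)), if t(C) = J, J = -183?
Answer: 14519670109/1815110 ≈ 7999.3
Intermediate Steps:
m(F) = 58/19 (m(F) = 3 + 1/(5 + 14) = 3 + 1/19 = 58/19)
t(C) = -183
t(O(1))/(-31295) + 24419/b(m(5)) = -183/(-31295) + 24419/(58/19) = -183*(-1/31295) + 24419*(19/58) = 183/31295 + 463961/58 = 14519670109/1815110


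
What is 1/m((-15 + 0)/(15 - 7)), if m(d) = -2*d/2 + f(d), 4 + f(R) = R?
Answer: -¼ ≈ -0.25000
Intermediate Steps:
f(R) = -4 + R
m(d) = -4 (m(d) = -2*d/2 + (-4 + d) = -d + (-4 + d) = -4)
1/m((-15 + 0)/(15 - 7)) = 1/(-4) = -¼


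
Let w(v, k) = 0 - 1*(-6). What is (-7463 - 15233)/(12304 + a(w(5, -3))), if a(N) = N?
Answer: -11348/6155 ≈ -1.8437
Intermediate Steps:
w(v, k) = 6 (w(v, k) = 0 + 6 = 6)
(-7463 - 15233)/(12304 + a(w(5, -3))) = (-7463 - 15233)/(12304 + 6) = -22696/12310 = -22696*1/12310 = -11348/6155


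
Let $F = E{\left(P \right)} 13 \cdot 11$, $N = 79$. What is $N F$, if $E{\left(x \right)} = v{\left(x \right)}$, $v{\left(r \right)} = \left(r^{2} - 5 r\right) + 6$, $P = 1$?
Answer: $22594$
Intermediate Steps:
$v{\left(r \right)} = 6 + r^{2} - 5 r$
$E{\left(x \right)} = 6 + x^{2} - 5 x$
$F = 286$ ($F = \left(6 + 1^{2} - 5\right) 13 \cdot 11 = \left(6 + 1 - 5\right) 13 \cdot 11 = 2 \cdot 13 \cdot 11 = 26 \cdot 11 = 286$)
$N F = 79 \cdot 286 = 22594$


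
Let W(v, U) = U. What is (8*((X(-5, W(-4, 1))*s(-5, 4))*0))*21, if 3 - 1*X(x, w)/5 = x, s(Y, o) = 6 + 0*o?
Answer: 0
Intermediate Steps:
s(Y, o) = 6 (s(Y, o) = 6 + 0 = 6)
X(x, w) = 15 - 5*x
(8*((X(-5, W(-4, 1))*s(-5, 4))*0))*21 = (8*(((15 - 5*(-5))*6)*0))*21 = (8*(((15 + 25)*6)*0))*21 = (8*((40*6)*0))*21 = (8*(240*0))*21 = (8*0)*21 = 0*21 = 0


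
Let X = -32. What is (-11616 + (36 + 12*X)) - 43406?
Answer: -55370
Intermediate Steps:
(-11616 + (36 + 12*X)) - 43406 = (-11616 + (36 + 12*(-32))) - 43406 = (-11616 + (36 - 384)) - 43406 = (-11616 - 348) - 43406 = -11964 - 43406 = -55370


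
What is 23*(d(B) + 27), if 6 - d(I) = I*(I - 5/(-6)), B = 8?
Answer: -2599/3 ≈ -866.33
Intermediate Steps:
d(I) = 6 - I*(⅚ + I) (d(I) = 6 - I*(I - 5/(-6)) = 6 - I*(I - 5*(-⅙)) = 6 - I*(I + ⅚) = 6 - I*(⅚ + I))
23*(d(B) + 27) = 23*((6 - 1*8² - ⅚*8) + 27) = 23*((6 - 1*64 - 20/3) + 27) = 23*((6 - 64 - 20/3) + 27) = 23*(-194/3 + 27) = 23*(-113/3) = -2599/3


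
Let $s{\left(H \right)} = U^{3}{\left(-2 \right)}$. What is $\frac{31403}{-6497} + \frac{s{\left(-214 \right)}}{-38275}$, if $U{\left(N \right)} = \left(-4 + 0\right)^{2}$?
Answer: $- \frac{1228561537}{248672675} \approx -4.9405$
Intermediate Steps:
$U{\left(N \right)} = 16$ ($U{\left(N \right)} = \left(-4\right)^{2} = 16$)
$s{\left(H \right)} = 4096$ ($s{\left(H \right)} = 16^{3} = 4096$)
$\frac{31403}{-6497} + \frac{s{\left(-214 \right)}}{-38275} = \frac{31403}{-6497} + \frac{4096}{-38275} = 31403 \left(- \frac{1}{6497}\right) + 4096 \left(- \frac{1}{38275}\right) = - \frac{31403}{6497} - \frac{4096}{38275} = - \frac{1228561537}{248672675}$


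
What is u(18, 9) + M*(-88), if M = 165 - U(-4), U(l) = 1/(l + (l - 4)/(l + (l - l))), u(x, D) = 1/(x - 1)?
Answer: -247587/17 ≈ -14564.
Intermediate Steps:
u(x, D) = 1/(-1 + x)
U(l) = 1/(l + (-4 + l)/l) (U(l) = 1/(l + (-4 + l)/(l + 0)) = 1/(l + (-4 + l)/l))
M = 331/2 (M = 165 - (-4)/(-4 - 4 + (-4)²) = 165 - (-4)/(-4 - 4 + 16) = 165 - (-4)/8 = 165 - 1*(-½) = 165 + ½ = 331/2 ≈ 165.50)
u(18, 9) + M*(-88) = 1/(-1 + 18) + (331/2)*(-88) = 1/17 - 14564 = -247587/17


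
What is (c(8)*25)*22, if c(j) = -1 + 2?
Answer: 550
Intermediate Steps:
c(j) = 1
(c(8)*25)*22 = (1*25)*22 = 25*22 = 550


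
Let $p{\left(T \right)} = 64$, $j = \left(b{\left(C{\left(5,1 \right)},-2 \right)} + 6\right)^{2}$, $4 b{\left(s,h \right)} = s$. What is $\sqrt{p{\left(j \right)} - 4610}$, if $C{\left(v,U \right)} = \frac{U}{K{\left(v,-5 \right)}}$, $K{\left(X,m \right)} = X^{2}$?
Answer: $i \sqrt{4546} \approx 67.424 i$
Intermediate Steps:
$C{\left(v,U \right)} = \frac{U}{v^{2}}$
$b{\left(s,h \right)} = \frac{s}{4}$
$j = \frac{361201}{10000}$ ($j = \left(\frac{1 \cdot \frac{1}{25}}{4} + 6\right)^{2} = \left(\frac{1}{4} \cdot \frac{1}{25} + 6\right)^{2} = \left(\frac{1}{100} + 6\right)^{2} = \left(\frac{601}{100}\right)^{2} = \frac{361201}{10000} \approx 36.12$)
$\sqrt{p{\left(j \right)} - 4610} = \sqrt{64 - 4610} = \sqrt{-4546} = i \sqrt{4546}$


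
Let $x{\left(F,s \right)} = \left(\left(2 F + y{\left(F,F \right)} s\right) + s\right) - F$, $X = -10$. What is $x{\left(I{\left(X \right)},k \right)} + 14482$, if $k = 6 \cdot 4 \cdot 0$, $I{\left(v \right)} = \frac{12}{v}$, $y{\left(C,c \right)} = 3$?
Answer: $\frac{72404}{5} \approx 14481.0$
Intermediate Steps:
$k = 0$ ($k = 24 \cdot 0 = 0$)
$x{\left(F,s \right)} = F + 4 s$ ($x{\left(F,s \right)} = \left(\left(2 F + 3 s\right) + s\right) - F = \left(2 F + 4 s\right) - F = F + 4 s$)
$x{\left(I{\left(X \right)},k \right)} + 14482 = \left(\frac{12}{-10} + 4 \cdot 0\right) + 14482 = \left(12 \left(- \frac{1}{10}\right) + 0\right) + 14482 = \left(- \frac{6}{5} + 0\right) + 14482 = - \frac{6}{5} + 14482 = \frac{72404}{5}$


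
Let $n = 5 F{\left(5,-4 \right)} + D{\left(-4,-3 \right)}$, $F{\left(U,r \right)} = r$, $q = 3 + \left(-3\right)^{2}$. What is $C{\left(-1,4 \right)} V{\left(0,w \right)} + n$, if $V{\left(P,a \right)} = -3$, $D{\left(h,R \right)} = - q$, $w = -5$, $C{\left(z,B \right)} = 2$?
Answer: $-38$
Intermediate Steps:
$q = 12$ ($q = 3 + 9 = 12$)
$D{\left(h,R \right)} = -12$ ($D{\left(h,R \right)} = \left(-1\right) 12 = -12$)
$n = -32$ ($n = 5 \left(-4\right) - 12 = -20 - 12 = -32$)
$C{\left(-1,4 \right)} V{\left(0,w \right)} + n = 2 \left(-3\right) - 32 = -6 - 32 = -38$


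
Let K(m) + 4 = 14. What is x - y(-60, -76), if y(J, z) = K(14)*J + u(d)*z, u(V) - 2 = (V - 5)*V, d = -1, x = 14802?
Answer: 16010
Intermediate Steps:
K(m) = 10 (K(m) = -4 + 14 = 10)
u(V) = 2 + V*(-5 + V) (u(V) = 2 + (V - 5)*V = 2 + (-5 + V)*V = 2 + V*(-5 + V))
y(J, z) = 8*z + 10*J (y(J, z) = 10*J + (2 + (-1)² - 5*(-1))*z = 10*J + (2 + 1 + 5)*z = 10*J + 8*z = 8*z + 10*J)
x - y(-60, -76) = 14802 - (8*(-76) + 10*(-60)) = 14802 - (-608 - 600) = 14802 - 1*(-1208) = 14802 + 1208 = 16010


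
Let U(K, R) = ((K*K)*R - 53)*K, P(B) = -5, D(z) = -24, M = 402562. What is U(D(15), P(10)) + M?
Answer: 472954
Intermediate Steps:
U(K, R) = K*(-53 + R*K²) (U(K, R) = (K²*R - 53)*K = (R*K² - 53)*K = (-53 + R*K²)*K = K*(-53 + R*K²))
U(D(15), P(10)) + M = -24*(-53 - 5*(-24)²) + 402562 = -24*(-53 - 5*576) + 402562 = -24*(-53 - 2880) + 402562 = -24*(-2933) + 402562 = 70392 + 402562 = 472954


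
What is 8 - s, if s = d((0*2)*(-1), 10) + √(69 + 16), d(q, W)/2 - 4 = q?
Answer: -√85 ≈ -9.2195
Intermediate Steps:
d(q, W) = 8 + 2*q
s = 8 + √85 (s = (8 + 2*((0*2)*(-1))) + √(69 + 16) = (8 + 2*(0*(-1))) + √85 = (8 + 2*0) + √85 = (8 + 0) + √85 = 8 + √85 ≈ 17.220)
8 - s = 8 - (8 + √85) = 8 + (-8 - √85) = -√85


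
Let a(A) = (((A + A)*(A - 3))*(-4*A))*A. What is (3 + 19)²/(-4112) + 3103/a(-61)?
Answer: -3516279199/29867067904 ≈ -0.11773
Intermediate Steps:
a(A) = -8*A³*(-3 + A) (a(A) = (((2*A)*(-3 + A))*(-4*A))*A = ((2*A*(-3 + A))*(-4*A))*A = (-8*A²*(-3 + A))*A = -8*A³*(-3 + A))
(3 + 19)²/(-4112) + 3103/a(-61) = (3 + 19)²/(-4112) + 3103/((8*(-61)³*(3 - 1*(-61)))) = 22²*(-1/4112) + 3103/((8*(-226981)*(3 + 61))) = 484*(-1/4112) + 3103/((8*(-226981)*64)) = -121/1028 + 3103/(-116214272) = -121/1028 + 3103*(-1/116214272) = -121/1028 - 3103/116214272 = -3516279199/29867067904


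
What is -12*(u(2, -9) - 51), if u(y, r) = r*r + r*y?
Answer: -144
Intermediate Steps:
u(y, r) = r² + r*y
-12*(u(2, -9) - 51) = -12*(-9*(-9 + 2) - 51) = -12*(-9*(-7) - 51) = -12*(63 - 51) = -12*12 = -144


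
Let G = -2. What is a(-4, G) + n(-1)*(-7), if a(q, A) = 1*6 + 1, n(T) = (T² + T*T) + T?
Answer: 0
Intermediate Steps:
n(T) = T + 2*T² (n(T) = (T² + T²) + T = 2*T² + T = T + 2*T²)
a(q, A) = 7 (a(q, A) = 6 + 1 = 7)
a(-4, G) + n(-1)*(-7) = 7 - (1 + 2*(-1))*(-7) = 7 - (1 - 2)*(-7) = 7 - 1*(-1)*(-7) = 7 + 1*(-7) = 7 - 7 = 0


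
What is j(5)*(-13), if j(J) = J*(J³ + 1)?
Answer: -8190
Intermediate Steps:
j(J) = J*(1 + J³)
j(5)*(-13) = (5 + 5⁴)*(-13) = (5 + 625)*(-13) = 630*(-13) = -8190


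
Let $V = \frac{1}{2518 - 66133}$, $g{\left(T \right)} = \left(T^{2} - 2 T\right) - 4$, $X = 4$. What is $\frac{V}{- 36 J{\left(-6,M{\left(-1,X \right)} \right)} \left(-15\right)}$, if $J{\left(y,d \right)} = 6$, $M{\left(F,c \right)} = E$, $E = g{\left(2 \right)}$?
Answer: $- \frac{1}{206112600} \approx -4.8517 \cdot 10^{-9}$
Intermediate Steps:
$g{\left(T \right)} = -4 + T^{2} - 2 T$
$E = -4$ ($E = -4 + 2^{2} - 4 = -4 + 4 - 4 = -4$)
$M{\left(F,c \right)} = -4$
$V = - \frac{1}{63615}$ ($V = \frac{1}{-63615} = - \frac{1}{63615} \approx -1.572 \cdot 10^{-5}$)
$\frac{V}{- 36 J{\left(-6,M{\left(-1,X \right)} \right)} \left(-15\right)} = - \frac{1}{63615 \left(-36\right) 6 \left(-15\right)} = - \frac{1}{63615 \left(\left(-216\right) \left(-15\right)\right)} = - \frac{1}{63615 \cdot 3240} = \left(- \frac{1}{63615}\right) \frac{1}{3240} = - \frac{1}{206112600}$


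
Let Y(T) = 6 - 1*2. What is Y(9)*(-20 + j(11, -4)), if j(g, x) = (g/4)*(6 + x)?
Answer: -58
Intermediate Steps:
j(g, x) = g*(6 + x)/4 (j(g, x) = (g*(¼))*(6 + x) = (g/4)*(6 + x) = g*(6 + x)/4)
Y(T) = 4 (Y(T) = 6 - 2 = 4)
Y(9)*(-20 + j(11, -4)) = 4*(-20 + (¼)*11*(6 - 4)) = 4*(-20 + (¼)*11*2) = 4*(-20 + 11/2) = 4*(-29/2) = -58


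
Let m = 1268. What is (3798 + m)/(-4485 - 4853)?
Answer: -2533/4669 ≈ -0.54251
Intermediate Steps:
(3798 + m)/(-4485 - 4853) = (3798 + 1268)/(-4485 - 4853) = 5066/(-9338) = 5066*(-1/9338) = -2533/4669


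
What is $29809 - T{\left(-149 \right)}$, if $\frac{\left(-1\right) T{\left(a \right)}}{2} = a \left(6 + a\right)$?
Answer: $72423$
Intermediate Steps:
$T{\left(a \right)} = - 2 a \left(6 + a\right)$
$29809 - T{\left(-149 \right)} = 29809 - \left(-2\right) \left(-149\right) \left(6 - 149\right) = 29809 - \left(-2\right) \left(-149\right) \left(-143\right) = 29809 - -42614 = 29809 + 42614 = 72423$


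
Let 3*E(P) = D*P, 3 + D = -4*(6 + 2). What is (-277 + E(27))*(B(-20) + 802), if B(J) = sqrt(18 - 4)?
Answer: -474784 - 592*sqrt(14) ≈ -4.7700e+5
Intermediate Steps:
B(J) = sqrt(14)
D = -35 (D = -3 - 4*(6 + 2) = -3 - 4*8 = -3 - 32 = -35)
E(P) = -35*P/3 (E(P) = (-35*P)/3 = -35*P/3)
(-277 + E(27))*(B(-20) + 802) = (-277 - 35/3*27)*(sqrt(14) + 802) = (-277 - 315)*(802 + sqrt(14)) = -592*(802 + sqrt(14)) = -474784 - 592*sqrt(14)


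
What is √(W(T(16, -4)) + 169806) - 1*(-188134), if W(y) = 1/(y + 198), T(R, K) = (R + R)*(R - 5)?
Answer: 188134 + √2054652622/110 ≈ 1.8855e+5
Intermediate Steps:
T(R, K) = 2*R*(-5 + R) (T(R, K) = (2*R)*(-5 + R) = 2*R*(-5 + R))
W(y) = 1/(198 + y)
√(W(T(16, -4)) + 169806) - 1*(-188134) = √(1/(198 + 2*16*(-5 + 16)) + 169806) - 1*(-188134) = √(1/(198 + 2*16*11) + 169806) + 188134 = √(1/(198 + 352) + 169806) + 188134 = √(1/550 + 169806) + 188134 = √(93393301/550) + 188134 = √2054652622/110 + 188134 = 188134 + √2054652622/110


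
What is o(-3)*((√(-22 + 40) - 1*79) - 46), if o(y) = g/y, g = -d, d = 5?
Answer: -625/3 + 5*√2 ≈ -201.26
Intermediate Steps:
g = -5 (g = -1*5 = -5)
o(y) = -5/y
o(-3)*((√(-22 + 40) - 1*79) - 46) = (-5/(-3))*((√(-22 + 40) - 1*79) - 46) = (-5*(-⅓))*((√18 - 79) - 46) = 5*((3*√2 - 79) - 46)/3 = 5*((-79 + 3*√2) - 46)/3 = 5*(-125 + 3*√2)/3 = -625/3 + 5*√2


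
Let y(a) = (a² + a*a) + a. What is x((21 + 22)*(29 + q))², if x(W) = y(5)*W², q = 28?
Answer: 109168821993773025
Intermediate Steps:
y(a) = a + 2*a² (y(a) = (a² + a²) + a = 2*a² + a = a + 2*a²)
x(W) = 55*W² (x(W) = (5*(1 + 2*5))*W² = (5*(1 + 10))*W² = (5*11)*W² = 55*W²)
x((21 + 22)*(29 + q))² = (55*((21 + 22)*(29 + 28))²)² = (55*(43*57)²)² = (55*2451²)² = (55*6007401)² = 330407055² = 109168821993773025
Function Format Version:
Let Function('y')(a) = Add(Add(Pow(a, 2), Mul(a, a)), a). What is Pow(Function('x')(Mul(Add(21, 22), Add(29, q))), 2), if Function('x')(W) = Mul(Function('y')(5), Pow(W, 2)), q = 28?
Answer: 109168821993773025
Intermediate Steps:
Function('y')(a) = Add(a, Mul(2, Pow(a, 2))) (Function('y')(a) = Add(Add(Pow(a, 2), Pow(a, 2)), a) = Add(Mul(2, Pow(a, 2)), a) = Add(a, Mul(2, Pow(a, 2))))
Function('x')(W) = Mul(55, Pow(W, 2)) (Function('x')(W) = Mul(Mul(5, Add(1, Mul(2, 5))), Pow(W, 2)) = Mul(Mul(5, Add(1, 10)), Pow(W, 2)) = Mul(Mul(5, 11), Pow(W, 2)) = Mul(55, Pow(W, 2)))
Pow(Function('x')(Mul(Add(21, 22), Add(29, q))), 2) = Pow(Mul(55, Pow(Mul(Add(21, 22), Add(29, 28)), 2)), 2) = Pow(Mul(55, Pow(Mul(43, 57), 2)), 2) = Pow(Mul(55, Pow(2451, 2)), 2) = Pow(Mul(55, 6007401), 2) = Pow(330407055, 2) = 109168821993773025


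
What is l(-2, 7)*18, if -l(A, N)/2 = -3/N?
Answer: 108/7 ≈ 15.429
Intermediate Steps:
l(A, N) = 6/N (l(A, N) = -(-6)/N = 6/N)
l(-2, 7)*18 = (6/7)*18 = 108/7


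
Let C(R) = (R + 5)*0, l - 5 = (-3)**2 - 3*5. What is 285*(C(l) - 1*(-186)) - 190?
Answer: 52820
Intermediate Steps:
l = -1 (l = 5 + ((-3)**2 - 3*5) = 5 + (9 - 15) = 5 - 6 = -1)
C(R) = 0 (C(R) = (5 + R)*0 = 0)
285*(C(l) - 1*(-186)) - 190 = 285*(0 - 1*(-186)) - 190 = 285*(0 + 186) - 190 = 285*186 - 190 = 53010 - 190 = 52820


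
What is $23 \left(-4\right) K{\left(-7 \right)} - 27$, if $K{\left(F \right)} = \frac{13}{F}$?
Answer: $\frac{1007}{7} \approx 143.86$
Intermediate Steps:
$23 \left(-4\right) K{\left(-7 \right)} - 27 = 23 \left(-4\right) \frac{13}{-7} - 27 = - 92 \cdot 13 \left(- \frac{1}{7}\right) - 27 = \left(-92\right) \left(- \frac{13}{7}\right) - 27 = \frac{1196}{7} - 27 = \frac{1007}{7}$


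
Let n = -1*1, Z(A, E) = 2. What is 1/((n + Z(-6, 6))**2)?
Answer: 1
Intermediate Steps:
n = -1
1/((n + Z(-6, 6))**2) = 1/((-1 + 2)**2) = 1/(1**2) = 1/1 = 1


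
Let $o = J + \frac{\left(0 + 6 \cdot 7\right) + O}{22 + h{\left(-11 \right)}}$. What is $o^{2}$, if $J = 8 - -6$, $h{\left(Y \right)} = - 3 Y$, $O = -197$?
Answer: $\frac{15129}{121} \approx 125.03$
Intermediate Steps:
$J = 14$ ($J = 8 + 6 = 14$)
$o = \frac{123}{11}$ ($o = 14 + \frac{\left(0 + 6 \cdot 7\right) - 197}{22 - -33} = 14 + \frac{\left(0 + 42\right) - 197}{22 + 33} = 14 + \frac{42 - 197}{55} = 14 - \frac{31}{11} = \frac{123}{11} \approx 11.182$)
$o^{2} = \left(\frac{123}{11}\right)^{2} = \frac{15129}{121}$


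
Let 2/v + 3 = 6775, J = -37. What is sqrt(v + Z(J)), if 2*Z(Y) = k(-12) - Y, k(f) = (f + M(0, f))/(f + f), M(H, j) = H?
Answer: sqrt(214972061)/3386 ≈ 4.3302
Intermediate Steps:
v = 1/3386 (v = 2/(-3 + 6775) = 2/6772 = 2*(1/6772) = 1/3386 ≈ 0.00029533)
k(f) = 1/2 (k(f) = (f + 0)/(f + f) = f/((2*f)) = f*(1/(2*f)) = 1/2)
Z(Y) = 1/4 - Y/2 (Z(Y) = (1/2 - Y)/2 = 1/4 - Y/2)
sqrt(v + Z(J)) = sqrt(1/3386 + (1/4 - 1/2*(-37))) = sqrt(1/3386 + (1/4 + 37/2)) = sqrt(1/3386 + 75/4) = sqrt(126977/6772) = sqrt(214972061)/3386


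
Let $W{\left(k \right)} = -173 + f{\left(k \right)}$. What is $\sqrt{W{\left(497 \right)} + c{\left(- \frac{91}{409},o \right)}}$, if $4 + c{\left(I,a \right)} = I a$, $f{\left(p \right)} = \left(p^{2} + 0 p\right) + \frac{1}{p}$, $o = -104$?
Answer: $\frac{\sqrt{10200032849005769}}{203273} \approx 496.85$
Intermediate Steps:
$f{\left(p \right)} = \frac{1}{p} + p^{2}$ ($f{\left(p \right)} = \left(p^{2} + 0\right) + \frac{1}{p} = p^{2} + \frac{1}{p} = \frac{1}{p} + p^{2}$)
$c{\left(I,a \right)} = -4 + I a$
$W{\left(k \right)} = -173 + \frac{1 + k^{3}}{k}$
$\sqrt{W{\left(497 \right)} + c{\left(- \frac{91}{409},o \right)}} = \sqrt{\left(-173 + \frac{1}{497} + 497^{2}\right) - \left(4 - - \frac{91}{409} \left(-104\right)\right)} = \sqrt{\left(-173 + \frac{1}{497} + 247009\right) - \left(4 - \left(-91\right) \frac{1}{409} \left(-104\right)\right)} = \sqrt{\frac{122677493}{497} - - \frac{7828}{409}} = \sqrt{\frac{122677493}{497} + \left(-4 + \frac{9464}{409}\right)} = \sqrt{\frac{122677493}{497} + \frac{7828}{409}} = \sqrt{\frac{50178985153}{203273}} = \frac{\sqrt{10200032849005769}}{203273}$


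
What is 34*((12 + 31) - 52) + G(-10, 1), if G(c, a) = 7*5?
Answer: -271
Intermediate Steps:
G(c, a) = 35
34*((12 + 31) - 52) + G(-10, 1) = 34*((12 + 31) - 52) + 35 = 34*(43 - 52) + 35 = 34*(-9) + 35 = -306 + 35 = -271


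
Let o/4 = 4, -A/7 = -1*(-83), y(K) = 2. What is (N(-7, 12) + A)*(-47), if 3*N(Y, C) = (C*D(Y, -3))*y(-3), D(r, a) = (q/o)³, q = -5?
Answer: 13987059/512 ≈ 27318.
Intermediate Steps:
A = -581 (A = -(-7)*(-83) = -7*83 = -581)
o = 16 (o = 4*4 = 16)
D(r, a) = -125/4096 (D(r, a) = (-5/16)³ = -125/4096)
N(Y, C) = -125*C/6144 (N(Y, C) = ((C*(-125/4096))*2)/3 = (-125*C/4096*2)/3 = (-125*C/2048)/3 = -125*C/6144)
(N(-7, 12) + A)*(-47) = (-125/6144*12 - 581)*(-47) = (-125/512 - 581)*(-47) = -297597/512*(-47) = 13987059/512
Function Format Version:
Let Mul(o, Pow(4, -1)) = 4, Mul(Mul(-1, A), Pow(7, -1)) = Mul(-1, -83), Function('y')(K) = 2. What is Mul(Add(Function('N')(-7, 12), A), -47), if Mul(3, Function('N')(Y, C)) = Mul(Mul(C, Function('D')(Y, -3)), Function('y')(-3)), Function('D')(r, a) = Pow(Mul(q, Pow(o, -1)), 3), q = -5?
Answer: Rational(13987059, 512) ≈ 27318.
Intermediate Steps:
A = -581 (A = Mul(-7, Mul(-1, -83)) = Mul(-7, 83) = -581)
o = 16 (o = Mul(4, 4) = 16)
Function('D')(r, a) = Rational(-125, 4096) (Function('D')(r, a) = Pow(Mul(-5, Pow(16, -1)), 3) = Pow(Mul(-5, Rational(1, 16)), 3) = Pow(Rational(-5, 16), 3) = Rational(-125, 4096))
Function('N')(Y, C) = Mul(Rational(-125, 6144), C) (Function('N')(Y, C) = Mul(Rational(1, 3), Mul(Mul(C, Rational(-125, 4096)), 2)) = Mul(Rational(1, 3), Mul(Mul(Rational(-125, 4096), C), 2)) = Mul(Rational(1, 3), Mul(Rational(-125, 2048), C)) = Mul(Rational(-125, 6144), C))
Mul(Add(Function('N')(-7, 12), A), -47) = Mul(Add(Mul(Rational(-125, 6144), 12), -581), -47) = Mul(Add(Rational(-125, 512), -581), -47) = Mul(Rational(-297597, 512), -47) = Rational(13987059, 512)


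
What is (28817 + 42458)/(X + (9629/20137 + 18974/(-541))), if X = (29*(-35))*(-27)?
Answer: 776478189175/298176406236 ≈ 2.6041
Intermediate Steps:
X = 27405 (X = -1015*(-27) = 27405)
(28817 + 42458)/(X + (9629/20137 + 18974/(-541))) = (28817 + 42458)/(27405 + (9629/20137 + 18974/(-541))) = 71275/(27405 + (9629*(1/20137) + 18974*(-1/541))) = 71275/(27405 + (9629/20137 - 18974/541)) = 71275/(27405 - 376870149/10894117) = 71275/(298176406236/10894117) = 71275*(10894117/298176406236) = 776478189175/298176406236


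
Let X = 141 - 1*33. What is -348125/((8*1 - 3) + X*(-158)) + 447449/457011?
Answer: 166729986866/7796150649 ≈ 21.386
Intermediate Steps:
X = 108 (X = 141 - 33 = 108)
-348125/((8*1 - 3) + X*(-158)) + 447449/457011 = -348125/((8*1 - 3) + 108*(-158)) + 447449/457011 = -348125/((8 - 3) - 17064) + 447449*(1/457011) = -348125/(5 - 17064) + 447449/457011 = -348125/(-17059) + 447449/457011 = -348125*(-1/17059) + 447449/457011 = 348125/17059 + 447449/457011 = 166729986866/7796150649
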